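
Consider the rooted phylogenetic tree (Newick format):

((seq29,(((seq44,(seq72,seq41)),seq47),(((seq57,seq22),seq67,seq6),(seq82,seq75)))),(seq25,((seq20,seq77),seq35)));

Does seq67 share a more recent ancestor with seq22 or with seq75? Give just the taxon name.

seq22

The MRCA of seq67 and seq22 subtends ((seq57,seq22),seq67,seq6) (4 taxa).
The MRCA of seq67 and seq75 subtends (((seq57,seq22),seq67,seq6),(seq82,seq75)) (6 taxa).
The first is nested inside the second, so seq67 shares a more recent common ancestor with seq22.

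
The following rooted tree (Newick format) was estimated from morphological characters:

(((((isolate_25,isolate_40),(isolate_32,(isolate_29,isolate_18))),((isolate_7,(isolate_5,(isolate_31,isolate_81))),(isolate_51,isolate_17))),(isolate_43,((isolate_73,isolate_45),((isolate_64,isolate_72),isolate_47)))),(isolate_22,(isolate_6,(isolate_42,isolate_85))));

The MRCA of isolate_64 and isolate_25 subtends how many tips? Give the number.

17

The MRCA of isolate_64 and isolate_25 is the node subtending ((((isolate_25,isolate_40),(isolate_32,(isolate_29,isolate_18))),((isolate_7,(isolate_5,(isolate_31,isolate_81))),(isolate_51,isolate_17))),(isolate_43,((isolate_73,isolate_45),((isolate_64,isolate_72),isolate_47)))).
That clade contains 17 terminal taxa: isolate_17, isolate_18, isolate_25, isolate_29, isolate_31, isolate_32, isolate_40, isolate_43, isolate_45, isolate_47, isolate_5, isolate_51, isolate_64, isolate_7, isolate_72, isolate_73, isolate_81.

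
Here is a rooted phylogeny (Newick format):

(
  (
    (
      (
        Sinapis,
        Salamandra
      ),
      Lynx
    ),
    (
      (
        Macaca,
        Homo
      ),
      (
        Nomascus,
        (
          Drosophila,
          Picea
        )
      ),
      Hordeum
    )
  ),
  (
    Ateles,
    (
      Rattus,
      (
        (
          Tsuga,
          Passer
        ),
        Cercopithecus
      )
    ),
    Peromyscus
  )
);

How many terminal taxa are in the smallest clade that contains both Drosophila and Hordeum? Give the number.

The MRCA of Drosophila and Hordeum is the node subtending ((Macaca,Homo),(Nomascus,(Drosophila,Picea)),Hordeum).
That clade contains 6 terminal taxa: Drosophila, Homo, Hordeum, Macaca, Nomascus, Picea.

6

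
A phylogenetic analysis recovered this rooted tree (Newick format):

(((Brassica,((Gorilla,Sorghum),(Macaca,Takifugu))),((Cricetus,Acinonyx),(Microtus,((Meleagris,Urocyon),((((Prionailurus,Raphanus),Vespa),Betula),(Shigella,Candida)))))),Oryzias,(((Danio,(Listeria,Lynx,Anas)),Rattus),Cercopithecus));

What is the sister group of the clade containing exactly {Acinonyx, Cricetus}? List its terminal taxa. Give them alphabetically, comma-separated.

Betula, Candida, Meleagris, Microtus, Prionailurus, Raphanus, Shigella, Urocyon, Vespa

The clade containing exactly {Acinonyx, Cricetus} attaches to the tree at the node subtending ((Cricetus,Acinonyx),(Microtus,((Meleagris,Urocyon),((((Prionailurus,Raphanus),Vespa),Betula),(Shigella,Candida))))).
The other lineage descending from that same node — the sister group — is (Microtus,((Meleagris,Urocyon),((((Prionailurus,Raphanus),Vespa),Betula),(Shigella,Candida)))); its 9 tips in alphabetical order are the answer.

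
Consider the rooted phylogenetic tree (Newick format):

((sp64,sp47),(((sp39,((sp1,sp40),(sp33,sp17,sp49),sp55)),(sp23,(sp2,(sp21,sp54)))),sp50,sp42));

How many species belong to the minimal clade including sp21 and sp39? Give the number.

11

The MRCA of sp21 and sp39 is the node subtending ((sp39,((sp1,sp40),(sp33,sp17,sp49),sp55)),(sp23,(sp2,(sp21,sp54)))).
That clade contains 11 terminal taxa: sp1, sp17, sp2, sp21, sp23, sp33, sp39, sp40, sp49, sp54, sp55.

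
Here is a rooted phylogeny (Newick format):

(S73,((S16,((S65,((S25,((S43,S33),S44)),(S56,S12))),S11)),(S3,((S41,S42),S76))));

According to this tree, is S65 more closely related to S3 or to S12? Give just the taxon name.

The MRCA of S65 and S12 subtends (S65,((S25,((S43,S33),S44)),(S56,S12))) (7 taxa).
The MRCA of S65 and S3 subtends ((S16,((S65,((S25,((S43,S33),S44)),(S56,S12))),S11)),(S3,((S41,S42),S76))) (13 taxa).
The first is nested inside the second, so S65 shares a more recent common ancestor with S12.

S12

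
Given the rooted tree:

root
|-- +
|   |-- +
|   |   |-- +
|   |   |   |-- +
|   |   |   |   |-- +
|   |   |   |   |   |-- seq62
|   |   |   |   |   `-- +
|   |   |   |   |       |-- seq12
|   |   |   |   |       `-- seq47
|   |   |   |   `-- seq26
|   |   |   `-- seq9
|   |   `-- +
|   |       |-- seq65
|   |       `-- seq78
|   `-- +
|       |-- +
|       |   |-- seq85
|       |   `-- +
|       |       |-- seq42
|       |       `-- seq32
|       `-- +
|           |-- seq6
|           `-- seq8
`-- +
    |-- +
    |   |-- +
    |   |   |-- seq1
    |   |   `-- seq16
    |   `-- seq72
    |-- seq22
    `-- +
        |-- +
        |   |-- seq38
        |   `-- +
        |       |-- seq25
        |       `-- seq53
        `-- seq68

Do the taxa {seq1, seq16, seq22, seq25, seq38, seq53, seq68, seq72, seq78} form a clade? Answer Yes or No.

No

The MRCA of the listed taxa is the root, so the smallest clade containing them is the whole tree.
That clade also contains seq12, seq26, seq32, seq42, seq47, seq6, seq62, seq65, seq8, seq85, seq9, which are not in the proposed group, so the group is not monophyletic.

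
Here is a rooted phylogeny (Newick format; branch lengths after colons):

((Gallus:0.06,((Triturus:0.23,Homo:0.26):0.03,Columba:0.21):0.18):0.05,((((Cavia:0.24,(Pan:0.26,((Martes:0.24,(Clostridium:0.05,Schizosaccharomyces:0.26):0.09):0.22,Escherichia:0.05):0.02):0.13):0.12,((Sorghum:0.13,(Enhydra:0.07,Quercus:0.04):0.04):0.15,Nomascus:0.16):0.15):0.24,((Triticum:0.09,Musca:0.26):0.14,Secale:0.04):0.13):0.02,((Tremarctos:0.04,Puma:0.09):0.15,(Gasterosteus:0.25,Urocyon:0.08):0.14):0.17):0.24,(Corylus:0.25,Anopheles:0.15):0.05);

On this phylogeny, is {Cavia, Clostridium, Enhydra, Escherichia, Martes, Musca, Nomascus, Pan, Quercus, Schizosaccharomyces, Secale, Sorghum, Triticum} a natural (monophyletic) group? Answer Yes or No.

The most recent common ancestor of these taxa subtends (((Cavia,(Pan,((Martes,(Clostridium,Schizosaccharomyces)),Escherichia))),((Sorghum,(Enhydra,Quercus)),Nomascus)),((Triticum,Musca),Secale)).
That clade has exactly 13 tips — every listed taxon and nothing else — so the group is monophyletic.

Yes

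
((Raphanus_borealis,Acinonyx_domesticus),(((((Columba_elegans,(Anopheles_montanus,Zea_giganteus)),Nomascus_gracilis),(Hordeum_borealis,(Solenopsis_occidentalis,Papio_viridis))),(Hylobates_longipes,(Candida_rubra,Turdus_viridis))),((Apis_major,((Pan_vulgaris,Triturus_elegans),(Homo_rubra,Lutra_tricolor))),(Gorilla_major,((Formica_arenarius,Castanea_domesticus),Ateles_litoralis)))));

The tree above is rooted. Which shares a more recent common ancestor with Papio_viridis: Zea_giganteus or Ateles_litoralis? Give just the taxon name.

The MRCA of Papio_viridis and Zea_giganteus subtends (((Columba_elegans,(Anopheles_montanus,Zea_giganteus)),Nomascus_gracilis),(Hordeum_borealis,(Solenopsis_occidentalis,Papio_viridis))) (7 taxa).
The MRCA of Papio_viridis and Ateles_litoralis subtends (((((Columba_elegans,(Anopheles_montanus,Zea_giganteus)),Nomascus_gracilis),(Hordeum_borealis,(Solenopsis_occidentalis,Papio_viridis))),(Hylobates_longipes,(Candida_rubra,Turdus_viridis))),((Apis_major,((Pan_vulgaris,Triturus_elegans),(Homo_rubra,Lutra_tricolor))),(Gorilla_major,((Formica_arenarius,Castanea_domesticus),Ateles_litoralis)))) (19 taxa).
The first is nested inside the second, so Papio_viridis shares a more recent common ancestor with Zea_giganteus.

Zea_giganteus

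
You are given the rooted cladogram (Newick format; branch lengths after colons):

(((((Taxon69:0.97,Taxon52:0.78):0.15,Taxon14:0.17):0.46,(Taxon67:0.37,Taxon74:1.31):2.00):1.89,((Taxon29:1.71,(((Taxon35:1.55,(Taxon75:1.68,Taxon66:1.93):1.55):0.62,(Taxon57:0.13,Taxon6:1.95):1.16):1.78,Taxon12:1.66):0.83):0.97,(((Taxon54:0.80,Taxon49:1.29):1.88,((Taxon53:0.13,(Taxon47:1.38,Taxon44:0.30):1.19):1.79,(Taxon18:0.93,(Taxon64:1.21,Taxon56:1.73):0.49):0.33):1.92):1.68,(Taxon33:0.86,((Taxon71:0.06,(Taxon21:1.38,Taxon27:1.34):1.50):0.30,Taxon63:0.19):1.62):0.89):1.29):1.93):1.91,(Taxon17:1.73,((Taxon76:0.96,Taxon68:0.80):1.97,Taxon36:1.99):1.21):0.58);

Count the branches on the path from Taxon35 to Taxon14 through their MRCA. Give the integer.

9

The MRCA of Taxon35 and Taxon14 is the node subtending ((((Taxon69,Taxon52),Taxon14),(Taxon67,Taxon74)),((Taxon29,(((Taxon35,(Taxon75,Taxon66)),(Taxon57,Taxon6)),Taxon12)),(((Taxon54,Taxon49),((Taxon53,(Taxon47,Taxon44)),(Taxon18,(Taxon64,Taxon56)))),(Taxon33,((Taxon71,(Taxon21,Taxon27)),Taxon63))))).
From Taxon35 up to that node: 6 branches. From Taxon14 up to the same node: 3 branches. Total: 6 + 3 = 9.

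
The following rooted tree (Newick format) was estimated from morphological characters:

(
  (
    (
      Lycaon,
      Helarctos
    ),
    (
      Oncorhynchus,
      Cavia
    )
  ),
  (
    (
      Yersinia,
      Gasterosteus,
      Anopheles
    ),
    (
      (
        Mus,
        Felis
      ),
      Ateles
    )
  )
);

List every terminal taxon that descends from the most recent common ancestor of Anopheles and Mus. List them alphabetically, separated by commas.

Tracing Anopheles: it sits inside (Yersinia,Gasterosteus,Anopheles).
Tracing Mus: it sits inside (Mus,Felis).
The smallest clade enclosing both is ((Yersinia,Gasterosteus,Anopheles),((Mus,Felis),Ateles)); the answer is its 6 terminal taxa in alphabetical order.

Anopheles, Ateles, Felis, Gasterosteus, Mus, Yersinia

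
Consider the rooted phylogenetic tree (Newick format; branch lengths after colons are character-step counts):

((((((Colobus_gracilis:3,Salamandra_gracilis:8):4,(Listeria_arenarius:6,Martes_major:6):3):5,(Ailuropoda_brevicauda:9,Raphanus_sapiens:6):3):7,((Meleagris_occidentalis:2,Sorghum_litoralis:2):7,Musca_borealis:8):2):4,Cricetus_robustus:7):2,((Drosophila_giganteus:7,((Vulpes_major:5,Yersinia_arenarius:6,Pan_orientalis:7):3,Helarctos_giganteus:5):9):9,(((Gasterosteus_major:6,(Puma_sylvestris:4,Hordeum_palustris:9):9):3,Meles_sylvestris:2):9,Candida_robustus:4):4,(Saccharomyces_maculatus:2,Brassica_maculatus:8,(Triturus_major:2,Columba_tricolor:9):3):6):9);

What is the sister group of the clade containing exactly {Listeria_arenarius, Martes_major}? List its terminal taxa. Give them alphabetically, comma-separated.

Colobus_gracilis, Salamandra_gracilis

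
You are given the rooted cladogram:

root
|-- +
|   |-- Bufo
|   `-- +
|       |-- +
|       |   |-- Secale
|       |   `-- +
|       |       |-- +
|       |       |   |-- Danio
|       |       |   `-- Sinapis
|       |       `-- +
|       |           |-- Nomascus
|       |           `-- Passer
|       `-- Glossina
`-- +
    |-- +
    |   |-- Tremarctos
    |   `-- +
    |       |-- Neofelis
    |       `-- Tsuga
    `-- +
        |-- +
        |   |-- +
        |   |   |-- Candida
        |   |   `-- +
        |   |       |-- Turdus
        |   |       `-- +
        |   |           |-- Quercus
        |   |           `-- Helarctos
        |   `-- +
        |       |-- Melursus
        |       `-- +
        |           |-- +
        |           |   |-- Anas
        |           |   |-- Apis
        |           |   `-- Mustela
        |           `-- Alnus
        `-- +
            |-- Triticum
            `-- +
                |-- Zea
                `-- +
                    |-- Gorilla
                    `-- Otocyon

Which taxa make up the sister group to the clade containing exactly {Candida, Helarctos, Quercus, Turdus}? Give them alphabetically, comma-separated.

The clade containing exactly {Candida, Helarctos, Quercus, Turdus} attaches to the tree at the node subtending ((Candida,(Turdus,(Quercus,Helarctos))),(Melursus,((Anas,Apis,Mustela),Alnus))).
The other lineage descending from that same node — the sister group — is (Melursus,((Anas,Apis,Mustela),Alnus)); its 5 tips in alphabetical order are the answer.

Alnus, Anas, Apis, Melursus, Mustela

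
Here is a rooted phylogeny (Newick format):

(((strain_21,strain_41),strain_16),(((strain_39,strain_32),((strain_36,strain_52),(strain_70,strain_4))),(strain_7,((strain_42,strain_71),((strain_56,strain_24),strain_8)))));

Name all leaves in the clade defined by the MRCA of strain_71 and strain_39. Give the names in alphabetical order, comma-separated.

strain_24, strain_32, strain_36, strain_39, strain_4, strain_42, strain_52, strain_56, strain_7, strain_70, strain_71, strain_8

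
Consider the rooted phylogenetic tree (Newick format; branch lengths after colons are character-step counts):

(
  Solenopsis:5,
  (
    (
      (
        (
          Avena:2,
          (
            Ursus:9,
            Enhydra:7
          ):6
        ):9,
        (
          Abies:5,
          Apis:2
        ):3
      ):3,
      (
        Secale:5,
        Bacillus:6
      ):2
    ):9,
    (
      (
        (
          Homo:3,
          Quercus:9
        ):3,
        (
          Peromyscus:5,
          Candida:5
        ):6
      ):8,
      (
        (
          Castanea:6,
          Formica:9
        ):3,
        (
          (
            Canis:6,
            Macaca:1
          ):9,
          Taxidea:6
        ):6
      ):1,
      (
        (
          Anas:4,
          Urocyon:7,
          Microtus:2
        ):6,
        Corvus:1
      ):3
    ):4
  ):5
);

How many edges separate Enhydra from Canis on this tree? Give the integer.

10

The MRCA of Enhydra and Canis is the node subtending ((((Avena,(Ursus,Enhydra)),(Abies,Apis)),(Secale,Bacillus)),(((Homo,Quercus),(Peromyscus,Candida)),((Castanea,Formica),((Canis,Macaca),Taxidea)),((Anas,Urocyon,Microtus),Corvus))).
From Enhydra up to that node: 5 branches. From Canis up to the same node: 5 branches. Total: 5 + 5 = 10.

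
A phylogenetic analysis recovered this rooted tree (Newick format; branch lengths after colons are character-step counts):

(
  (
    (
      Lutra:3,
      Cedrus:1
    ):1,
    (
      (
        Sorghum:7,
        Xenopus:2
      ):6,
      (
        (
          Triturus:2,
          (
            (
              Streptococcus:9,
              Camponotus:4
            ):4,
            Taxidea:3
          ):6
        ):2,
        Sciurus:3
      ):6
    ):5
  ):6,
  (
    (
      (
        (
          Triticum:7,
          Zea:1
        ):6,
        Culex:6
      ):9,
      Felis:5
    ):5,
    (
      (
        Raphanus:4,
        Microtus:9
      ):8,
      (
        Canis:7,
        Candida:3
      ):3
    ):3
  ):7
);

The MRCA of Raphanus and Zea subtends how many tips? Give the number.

The MRCA of Raphanus and Zea is the node subtending ((((Triticum,Zea),Culex),Felis),((Raphanus,Microtus),(Canis,Candida))).
That clade contains 8 terminal taxa: Candida, Canis, Culex, Felis, Microtus, Raphanus, Triticum, Zea.

8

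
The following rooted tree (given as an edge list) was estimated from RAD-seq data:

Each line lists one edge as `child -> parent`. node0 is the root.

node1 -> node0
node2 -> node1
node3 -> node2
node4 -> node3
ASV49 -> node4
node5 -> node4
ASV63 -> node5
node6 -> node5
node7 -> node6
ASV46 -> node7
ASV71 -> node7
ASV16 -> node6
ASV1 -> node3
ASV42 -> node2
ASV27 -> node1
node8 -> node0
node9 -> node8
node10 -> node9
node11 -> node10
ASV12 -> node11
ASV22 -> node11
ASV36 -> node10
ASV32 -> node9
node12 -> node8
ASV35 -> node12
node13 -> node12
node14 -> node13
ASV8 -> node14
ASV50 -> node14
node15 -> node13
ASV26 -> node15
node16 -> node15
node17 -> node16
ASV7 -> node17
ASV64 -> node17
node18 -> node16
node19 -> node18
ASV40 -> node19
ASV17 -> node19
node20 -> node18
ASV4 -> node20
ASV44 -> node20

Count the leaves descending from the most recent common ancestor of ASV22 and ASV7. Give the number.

The MRCA of ASV22 and ASV7 is the node subtending ((((ASV12,ASV22),ASV36),ASV32),(ASV35,((ASV8,ASV50),(ASV26,((ASV7,ASV64),((ASV40,ASV17),(ASV4,ASV44))))))).
That clade contains 14 terminal taxa: ASV12, ASV17, ASV22, ASV26, ASV32, ASV35, ASV36, ASV4, ASV40, ASV44, ASV50, ASV64, ASV7, ASV8.

14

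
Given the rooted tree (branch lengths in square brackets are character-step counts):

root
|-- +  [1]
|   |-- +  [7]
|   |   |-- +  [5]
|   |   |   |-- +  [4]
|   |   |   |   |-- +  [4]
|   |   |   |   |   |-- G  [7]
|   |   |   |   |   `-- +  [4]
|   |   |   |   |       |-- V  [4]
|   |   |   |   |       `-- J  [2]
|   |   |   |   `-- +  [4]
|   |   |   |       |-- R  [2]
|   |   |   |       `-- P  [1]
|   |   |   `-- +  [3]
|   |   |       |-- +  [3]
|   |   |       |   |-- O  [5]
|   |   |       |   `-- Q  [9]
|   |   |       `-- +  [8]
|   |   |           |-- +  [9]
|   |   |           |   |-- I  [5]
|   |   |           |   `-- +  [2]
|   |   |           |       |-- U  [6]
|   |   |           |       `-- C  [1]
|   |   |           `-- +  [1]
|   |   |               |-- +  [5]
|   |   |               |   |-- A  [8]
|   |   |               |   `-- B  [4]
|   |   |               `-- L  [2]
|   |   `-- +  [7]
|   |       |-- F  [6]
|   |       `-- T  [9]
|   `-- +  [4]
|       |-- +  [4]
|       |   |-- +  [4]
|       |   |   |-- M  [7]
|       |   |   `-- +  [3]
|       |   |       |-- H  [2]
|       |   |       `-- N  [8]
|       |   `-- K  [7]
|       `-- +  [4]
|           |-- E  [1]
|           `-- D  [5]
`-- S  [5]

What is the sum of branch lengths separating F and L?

The path runs F → … → MRCA → … → L; the MRCA is the node subtending ((((G,(V,J)),(R,P)),((O,Q),((I,(U,C)),((A,B),L)))),(F,T)).
Branch lengths along that path: 6 + 7 + 5 + 3 + 8 + 1 + 2 = 32.

32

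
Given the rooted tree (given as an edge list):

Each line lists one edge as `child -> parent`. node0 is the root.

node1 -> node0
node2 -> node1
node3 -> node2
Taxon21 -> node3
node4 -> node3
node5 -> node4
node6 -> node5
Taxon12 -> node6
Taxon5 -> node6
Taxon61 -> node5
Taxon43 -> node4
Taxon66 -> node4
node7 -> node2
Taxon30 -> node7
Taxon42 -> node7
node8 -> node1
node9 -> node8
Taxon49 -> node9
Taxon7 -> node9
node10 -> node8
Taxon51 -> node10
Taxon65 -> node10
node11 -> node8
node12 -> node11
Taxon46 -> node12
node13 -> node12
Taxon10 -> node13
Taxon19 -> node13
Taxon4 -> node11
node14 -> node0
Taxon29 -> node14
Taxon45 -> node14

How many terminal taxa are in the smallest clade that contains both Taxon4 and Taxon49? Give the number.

8

The MRCA of Taxon4 and Taxon49 is the node subtending ((Taxon49,Taxon7),(Taxon51,Taxon65),((Taxon46,(Taxon10,Taxon19)),Taxon4)).
That clade contains 8 terminal taxa: Taxon10, Taxon19, Taxon4, Taxon46, Taxon49, Taxon51, Taxon65, Taxon7.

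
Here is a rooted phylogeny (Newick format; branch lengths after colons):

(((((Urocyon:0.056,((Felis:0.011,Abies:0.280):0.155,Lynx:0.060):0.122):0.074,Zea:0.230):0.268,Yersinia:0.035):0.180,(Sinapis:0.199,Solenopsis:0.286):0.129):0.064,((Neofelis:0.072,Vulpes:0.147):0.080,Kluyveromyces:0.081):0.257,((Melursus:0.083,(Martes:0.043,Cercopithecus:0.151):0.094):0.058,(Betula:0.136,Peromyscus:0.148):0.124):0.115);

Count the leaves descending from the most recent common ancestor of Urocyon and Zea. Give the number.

5

The MRCA of Urocyon and Zea is the node subtending ((Urocyon,((Felis,Abies),Lynx)),Zea).
That clade contains 5 terminal taxa: Abies, Felis, Lynx, Urocyon, Zea.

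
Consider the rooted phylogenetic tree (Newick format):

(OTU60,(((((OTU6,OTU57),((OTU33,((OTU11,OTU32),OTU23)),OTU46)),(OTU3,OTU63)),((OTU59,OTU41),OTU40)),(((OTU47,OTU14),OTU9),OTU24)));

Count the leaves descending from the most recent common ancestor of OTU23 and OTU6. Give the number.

The MRCA of OTU23 and OTU6 is the node subtending ((OTU6,OTU57),((OTU33,((OTU11,OTU32),OTU23)),OTU46)).
That clade contains 7 terminal taxa: OTU11, OTU23, OTU32, OTU33, OTU46, OTU57, OTU6.

7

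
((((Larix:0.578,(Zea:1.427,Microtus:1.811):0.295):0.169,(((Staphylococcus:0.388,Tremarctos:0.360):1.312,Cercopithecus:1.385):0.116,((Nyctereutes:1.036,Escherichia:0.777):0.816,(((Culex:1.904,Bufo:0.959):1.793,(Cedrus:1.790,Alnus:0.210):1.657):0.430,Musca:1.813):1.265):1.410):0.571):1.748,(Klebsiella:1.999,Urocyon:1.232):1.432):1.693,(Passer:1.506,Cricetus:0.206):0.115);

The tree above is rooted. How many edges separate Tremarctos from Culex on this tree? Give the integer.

8

The MRCA of Tremarctos and Culex is the node subtending (((Staphylococcus,Tremarctos),Cercopithecus),((Nyctereutes,Escherichia),(((Culex,Bufo),(Cedrus,Alnus)),Musca))).
From Tremarctos up to that node: 3 branches. From Culex up to the same node: 5 branches. Total: 3 + 5 = 8.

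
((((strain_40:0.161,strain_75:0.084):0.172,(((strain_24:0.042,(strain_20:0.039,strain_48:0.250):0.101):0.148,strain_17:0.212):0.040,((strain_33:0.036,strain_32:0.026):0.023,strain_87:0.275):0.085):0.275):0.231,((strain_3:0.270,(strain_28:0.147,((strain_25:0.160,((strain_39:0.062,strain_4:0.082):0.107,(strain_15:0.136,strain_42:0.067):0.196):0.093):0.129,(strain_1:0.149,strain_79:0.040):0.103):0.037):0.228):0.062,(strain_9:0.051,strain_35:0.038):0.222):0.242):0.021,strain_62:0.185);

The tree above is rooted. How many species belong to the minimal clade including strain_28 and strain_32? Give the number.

The MRCA of strain_28 and strain_32 is the node subtending (((strain_40,strain_75),(((strain_24,(strain_20,strain_48)),strain_17),((strain_33,strain_32),strain_87))),((strain_3,(strain_28,((strain_25,((strain_39,strain_4),(strain_15,strain_42))),(strain_1,strain_79)))),(strain_9,strain_35))).
That clade contains 20 terminal taxa: strain_1, strain_15, strain_17, strain_20, strain_24, strain_25, strain_28, strain_3, strain_32, strain_33, strain_35, strain_39, strain_4, strain_40, strain_42, strain_48, strain_75, strain_79, strain_87, strain_9.

20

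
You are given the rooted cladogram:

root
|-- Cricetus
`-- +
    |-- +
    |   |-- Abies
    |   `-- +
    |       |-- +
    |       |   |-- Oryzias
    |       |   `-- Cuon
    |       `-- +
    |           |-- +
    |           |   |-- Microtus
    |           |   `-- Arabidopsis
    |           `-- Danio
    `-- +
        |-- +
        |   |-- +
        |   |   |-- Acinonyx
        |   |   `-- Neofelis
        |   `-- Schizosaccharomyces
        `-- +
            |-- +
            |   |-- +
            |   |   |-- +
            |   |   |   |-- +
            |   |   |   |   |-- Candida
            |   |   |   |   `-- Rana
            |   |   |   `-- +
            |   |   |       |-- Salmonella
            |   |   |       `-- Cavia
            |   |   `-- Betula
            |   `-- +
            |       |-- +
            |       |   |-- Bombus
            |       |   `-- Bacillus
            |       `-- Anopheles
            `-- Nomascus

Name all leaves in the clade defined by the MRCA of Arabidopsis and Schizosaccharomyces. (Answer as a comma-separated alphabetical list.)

Tracing Arabidopsis: it sits inside (Microtus,Arabidopsis).
Tracing Schizosaccharomyces: it sits inside ((Acinonyx,Neofelis),Schizosaccharomyces).
The smallest clade enclosing both is ((Abies,((Oryzias,Cuon),((Microtus,Arabidopsis),Danio))),(((Acinonyx,Neofelis),Schizosaccharomyces),(((((Candida,Rana),(Salmonella,Cavia)),Betula),((Bombus,Bacillus),Anopheles)),Nomascus))); the answer is its 18 terminal taxa in alphabetical order.

Abies, Acinonyx, Anopheles, Arabidopsis, Bacillus, Betula, Bombus, Candida, Cavia, Cuon, Danio, Microtus, Neofelis, Nomascus, Oryzias, Rana, Salmonella, Schizosaccharomyces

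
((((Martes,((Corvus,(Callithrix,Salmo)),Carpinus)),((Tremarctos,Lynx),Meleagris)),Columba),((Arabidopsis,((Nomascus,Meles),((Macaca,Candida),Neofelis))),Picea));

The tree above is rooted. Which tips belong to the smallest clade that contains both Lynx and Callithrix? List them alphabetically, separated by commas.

Tracing Lynx: it sits inside (Tremarctos,Lynx).
Tracing Callithrix: it sits inside (Callithrix,Salmo).
The smallest clade enclosing both is ((Martes,((Corvus,(Callithrix,Salmo)),Carpinus)),((Tremarctos,Lynx),Meleagris)); the answer is its 8 terminal taxa in alphabetical order.

Callithrix, Carpinus, Corvus, Lynx, Martes, Meleagris, Salmo, Tremarctos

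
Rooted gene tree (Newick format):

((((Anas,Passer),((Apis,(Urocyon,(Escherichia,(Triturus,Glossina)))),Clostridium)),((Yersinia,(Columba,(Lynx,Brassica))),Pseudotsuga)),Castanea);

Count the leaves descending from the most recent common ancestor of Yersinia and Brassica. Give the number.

The MRCA of Yersinia and Brassica is the node subtending (Yersinia,(Columba,(Lynx,Brassica))).
That clade contains 4 terminal taxa: Brassica, Columba, Lynx, Yersinia.

4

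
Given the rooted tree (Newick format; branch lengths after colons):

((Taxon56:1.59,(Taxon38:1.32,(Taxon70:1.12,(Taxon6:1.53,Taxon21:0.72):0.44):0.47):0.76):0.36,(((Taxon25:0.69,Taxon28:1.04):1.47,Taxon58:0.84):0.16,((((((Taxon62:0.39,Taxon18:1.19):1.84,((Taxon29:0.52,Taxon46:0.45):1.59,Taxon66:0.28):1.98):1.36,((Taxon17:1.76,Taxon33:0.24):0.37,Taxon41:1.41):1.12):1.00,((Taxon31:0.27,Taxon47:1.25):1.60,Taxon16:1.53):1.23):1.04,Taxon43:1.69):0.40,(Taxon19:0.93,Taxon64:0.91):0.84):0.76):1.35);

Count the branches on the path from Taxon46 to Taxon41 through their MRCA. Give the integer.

6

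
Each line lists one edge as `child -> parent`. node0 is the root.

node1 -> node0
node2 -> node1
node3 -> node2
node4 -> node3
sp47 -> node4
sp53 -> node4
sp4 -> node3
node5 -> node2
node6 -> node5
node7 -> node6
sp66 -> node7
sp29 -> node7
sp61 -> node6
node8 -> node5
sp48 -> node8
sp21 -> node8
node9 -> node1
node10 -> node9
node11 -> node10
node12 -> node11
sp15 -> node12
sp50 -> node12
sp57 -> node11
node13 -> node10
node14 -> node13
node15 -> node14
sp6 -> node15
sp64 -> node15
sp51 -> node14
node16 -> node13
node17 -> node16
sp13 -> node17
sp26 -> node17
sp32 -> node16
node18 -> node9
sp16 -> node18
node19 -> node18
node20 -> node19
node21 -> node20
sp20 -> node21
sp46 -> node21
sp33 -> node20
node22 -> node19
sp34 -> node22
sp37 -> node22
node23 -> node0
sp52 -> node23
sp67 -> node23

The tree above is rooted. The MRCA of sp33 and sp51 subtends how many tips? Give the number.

15

The MRCA of sp33 and sp51 is the node subtending ((((sp15,sp50),sp57),(((sp6,sp64),sp51),((sp13,sp26),sp32))),(sp16,(((sp20,sp46),sp33),(sp34,sp37)))).
That clade contains 15 terminal taxa: sp13, sp15, sp16, sp20, sp26, sp32, sp33, sp34, sp37, sp46, sp50, sp51, sp57, sp6, sp64.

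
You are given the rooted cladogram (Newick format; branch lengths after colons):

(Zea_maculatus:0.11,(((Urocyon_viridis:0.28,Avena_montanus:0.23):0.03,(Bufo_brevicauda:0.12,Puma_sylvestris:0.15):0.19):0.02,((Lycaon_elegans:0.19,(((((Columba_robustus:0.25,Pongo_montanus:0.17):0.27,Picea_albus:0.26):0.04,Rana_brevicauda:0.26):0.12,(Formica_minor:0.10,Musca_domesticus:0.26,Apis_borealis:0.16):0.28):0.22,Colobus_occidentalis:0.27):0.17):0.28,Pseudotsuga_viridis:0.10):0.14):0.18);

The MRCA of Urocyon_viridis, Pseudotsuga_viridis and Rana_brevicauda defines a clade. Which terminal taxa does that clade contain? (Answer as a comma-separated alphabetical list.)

Tracing Urocyon_viridis: it sits inside (Urocyon_viridis,Avena_montanus).
Tracing Pseudotsuga_viridis: it sits inside ((Lycaon_elegans,(((((Columba_robustus,Pongo_montanus),Picea_albus),Rana_brevicauda),(Formica_minor,Musca_domesticus,Apis_borealis)),Colobus_occidentalis)),Pseudotsuga_viridis).
Tracing Rana_brevicauda: it sits inside (((Columba_robustus,Pongo_montanus),Picea_albus),Rana_brevicauda).
The smallest clade enclosing all 3 is (((Urocyon_viridis,Avena_montanus),(Bufo_brevicauda,Puma_sylvestris)),((Lycaon_elegans,(((((Columba_robustus,Pongo_montanus),Picea_albus),Rana_brevicauda),(Formica_minor,Musca_domesticus,Apis_borealis)),Colobus_occidentalis)),Pseudotsuga_viridis)); the answer is its 14 terminal taxa in alphabetical order.

Apis_borealis, Avena_montanus, Bufo_brevicauda, Colobus_occidentalis, Columba_robustus, Formica_minor, Lycaon_elegans, Musca_domesticus, Picea_albus, Pongo_montanus, Pseudotsuga_viridis, Puma_sylvestris, Rana_brevicauda, Urocyon_viridis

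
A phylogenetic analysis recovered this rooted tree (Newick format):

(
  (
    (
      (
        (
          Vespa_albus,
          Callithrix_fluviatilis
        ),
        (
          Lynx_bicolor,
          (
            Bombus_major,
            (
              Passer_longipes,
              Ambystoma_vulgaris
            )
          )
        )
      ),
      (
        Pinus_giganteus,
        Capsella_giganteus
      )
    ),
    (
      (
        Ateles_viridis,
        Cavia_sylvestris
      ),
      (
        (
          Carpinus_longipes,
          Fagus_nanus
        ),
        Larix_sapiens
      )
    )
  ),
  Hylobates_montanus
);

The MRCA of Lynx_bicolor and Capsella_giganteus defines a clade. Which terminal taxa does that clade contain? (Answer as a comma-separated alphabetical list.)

Ambystoma_vulgaris, Bombus_major, Callithrix_fluviatilis, Capsella_giganteus, Lynx_bicolor, Passer_longipes, Pinus_giganteus, Vespa_albus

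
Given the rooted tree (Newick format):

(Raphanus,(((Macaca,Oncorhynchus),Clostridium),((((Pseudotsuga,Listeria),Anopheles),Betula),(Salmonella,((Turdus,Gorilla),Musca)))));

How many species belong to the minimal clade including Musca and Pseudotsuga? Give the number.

The MRCA of Musca and Pseudotsuga is the node subtending ((((Pseudotsuga,Listeria),Anopheles),Betula),(Salmonella,((Turdus,Gorilla),Musca))).
That clade contains 8 terminal taxa: Anopheles, Betula, Gorilla, Listeria, Musca, Pseudotsuga, Salmonella, Turdus.

8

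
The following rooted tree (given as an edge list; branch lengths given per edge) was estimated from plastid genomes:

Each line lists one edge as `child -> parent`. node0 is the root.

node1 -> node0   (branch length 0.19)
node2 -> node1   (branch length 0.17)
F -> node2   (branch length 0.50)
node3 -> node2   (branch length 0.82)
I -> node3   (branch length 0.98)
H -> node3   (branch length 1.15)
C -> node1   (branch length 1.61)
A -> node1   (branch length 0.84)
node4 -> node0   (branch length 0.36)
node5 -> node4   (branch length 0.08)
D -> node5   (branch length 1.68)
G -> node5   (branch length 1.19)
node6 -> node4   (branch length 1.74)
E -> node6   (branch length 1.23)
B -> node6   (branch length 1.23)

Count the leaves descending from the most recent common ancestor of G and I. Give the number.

The MRCA of G and I is the root, so the clade is the entire tree.
That clade contains 9 terminal taxa: A, B, C, D, E, F, G, H, I.

9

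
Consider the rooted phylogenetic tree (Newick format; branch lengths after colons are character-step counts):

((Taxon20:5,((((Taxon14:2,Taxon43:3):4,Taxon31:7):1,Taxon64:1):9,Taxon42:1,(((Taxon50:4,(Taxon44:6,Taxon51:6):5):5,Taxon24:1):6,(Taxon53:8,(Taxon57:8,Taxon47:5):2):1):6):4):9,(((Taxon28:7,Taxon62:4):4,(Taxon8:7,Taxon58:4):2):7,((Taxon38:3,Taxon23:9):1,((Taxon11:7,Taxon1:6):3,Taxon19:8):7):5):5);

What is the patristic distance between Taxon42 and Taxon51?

The path runs Taxon42 → … → MRCA → … → Taxon51; the MRCA is the node subtending ((((Taxon14,Taxon43),Taxon31),Taxon64),Taxon42,(((Taxon50,(Taxon44,Taxon51)),Taxon24),(Taxon53,(Taxon57,Taxon47)))).
Branch lengths along that path: 1 + 6 + 6 + 5 + 5 + 6 = 29.

29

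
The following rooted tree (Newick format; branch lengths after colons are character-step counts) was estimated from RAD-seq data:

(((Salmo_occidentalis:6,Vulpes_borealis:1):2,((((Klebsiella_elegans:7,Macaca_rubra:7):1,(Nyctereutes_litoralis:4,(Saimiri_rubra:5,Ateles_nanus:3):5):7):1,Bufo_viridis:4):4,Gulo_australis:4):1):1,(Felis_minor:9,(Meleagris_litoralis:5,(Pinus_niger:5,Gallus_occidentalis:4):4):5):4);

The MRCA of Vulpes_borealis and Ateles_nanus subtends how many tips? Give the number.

The MRCA of Vulpes_borealis and Ateles_nanus is the node subtending ((Salmo_occidentalis,Vulpes_borealis),((((Klebsiella_elegans,Macaca_rubra),(Nyctereutes_litoralis,(Saimiri_rubra,Ateles_nanus))),Bufo_viridis),Gulo_australis)).
That clade contains 9 terminal taxa: Ateles_nanus, Bufo_viridis, Gulo_australis, Klebsiella_elegans, Macaca_rubra, Nyctereutes_litoralis, Saimiri_rubra, Salmo_occidentalis, Vulpes_borealis.

9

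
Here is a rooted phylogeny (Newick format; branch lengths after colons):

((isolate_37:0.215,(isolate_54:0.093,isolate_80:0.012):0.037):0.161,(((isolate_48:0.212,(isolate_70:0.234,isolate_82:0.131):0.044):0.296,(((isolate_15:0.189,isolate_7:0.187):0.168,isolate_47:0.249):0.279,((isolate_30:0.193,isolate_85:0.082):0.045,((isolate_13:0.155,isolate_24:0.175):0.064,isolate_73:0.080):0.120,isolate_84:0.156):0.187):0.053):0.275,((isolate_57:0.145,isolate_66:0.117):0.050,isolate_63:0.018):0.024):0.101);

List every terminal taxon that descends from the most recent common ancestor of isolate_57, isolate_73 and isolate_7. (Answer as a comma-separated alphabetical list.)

Tracing isolate_57: it sits inside (isolate_57,isolate_66).
Tracing isolate_73: it sits inside ((isolate_13,isolate_24),isolate_73).
Tracing isolate_7: it sits inside (isolate_15,isolate_7).
The smallest clade enclosing all 3 is (((isolate_48,(isolate_70,isolate_82)),(((isolate_15,isolate_7),isolate_47),((isolate_30,isolate_85),((isolate_13,isolate_24),isolate_73),isolate_84))),((isolate_57,isolate_66),isolate_63)); the answer is its 15 terminal taxa in alphabetical order.

isolate_13, isolate_15, isolate_24, isolate_30, isolate_47, isolate_48, isolate_57, isolate_63, isolate_66, isolate_7, isolate_70, isolate_73, isolate_82, isolate_84, isolate_85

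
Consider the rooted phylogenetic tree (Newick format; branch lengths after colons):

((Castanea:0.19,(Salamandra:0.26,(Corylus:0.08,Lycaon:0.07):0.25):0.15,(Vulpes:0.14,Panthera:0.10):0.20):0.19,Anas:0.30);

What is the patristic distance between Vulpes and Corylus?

The path runs Vulpes → … → MRCA → … → Corylus; the MRCA is the node subtending (Castanea,(Salamandra,(Corylus,Lycaon)),(Vulpes,Panthera)).
Branch lengths along that path: 0.14 + 0.20 + 0.15 + 0.25 + 0.08 = 0.82.

0.82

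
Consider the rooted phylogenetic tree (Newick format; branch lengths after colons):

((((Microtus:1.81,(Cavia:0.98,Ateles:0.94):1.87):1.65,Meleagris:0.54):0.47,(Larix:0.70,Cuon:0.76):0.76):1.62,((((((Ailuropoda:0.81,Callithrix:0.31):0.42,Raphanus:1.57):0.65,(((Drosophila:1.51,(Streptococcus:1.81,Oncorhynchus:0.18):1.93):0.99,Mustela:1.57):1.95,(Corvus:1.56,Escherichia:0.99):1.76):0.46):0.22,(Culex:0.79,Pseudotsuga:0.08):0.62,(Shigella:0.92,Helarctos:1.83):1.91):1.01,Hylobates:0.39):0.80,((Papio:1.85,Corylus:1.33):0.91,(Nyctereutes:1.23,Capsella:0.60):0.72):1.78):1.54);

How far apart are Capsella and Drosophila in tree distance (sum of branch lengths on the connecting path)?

The path runs Capsella → … → MRCA → … → Drosophila; the MRCA is the node subtending ((((((Ailuropoda,Callithrix),Raphanus),(((Drosophila,(Streptococcus,Oncorhynchus)),Mustela),(Corvus,Escherichia))),(Culex,Pseudotsuga),(Shigella,Helarctos)),Hylobates),((Papio,Corylus),(Nyctereutes,Capsella))).
Branch lengths along that path: 0.60 + 0.72 + 1.78 + 0.80 + 1.01 + 0.22 + 0.46 + 1.95 + 0.99 + 1.51 = 10.04.

10.04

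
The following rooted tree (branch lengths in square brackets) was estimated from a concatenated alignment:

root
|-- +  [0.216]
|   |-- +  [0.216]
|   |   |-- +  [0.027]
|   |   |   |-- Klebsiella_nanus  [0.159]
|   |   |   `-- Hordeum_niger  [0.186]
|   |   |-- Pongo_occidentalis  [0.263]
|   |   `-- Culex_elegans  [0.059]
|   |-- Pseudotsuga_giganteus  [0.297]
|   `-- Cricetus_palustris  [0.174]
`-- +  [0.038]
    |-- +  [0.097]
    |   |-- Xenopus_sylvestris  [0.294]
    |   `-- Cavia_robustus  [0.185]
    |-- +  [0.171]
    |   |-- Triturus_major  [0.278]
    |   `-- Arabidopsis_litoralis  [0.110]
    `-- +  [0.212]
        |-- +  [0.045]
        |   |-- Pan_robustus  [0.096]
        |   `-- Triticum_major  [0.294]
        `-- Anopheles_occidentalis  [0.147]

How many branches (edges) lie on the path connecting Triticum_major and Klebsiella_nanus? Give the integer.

The MRCA of Triticum_major and Klebsiella_nanus is the root of the tree.
From Triticum_major up to that node: 4 branches. From Klebsiella_nanus up to the same node: 4 branches. Total: 4 + 4 = 8.

8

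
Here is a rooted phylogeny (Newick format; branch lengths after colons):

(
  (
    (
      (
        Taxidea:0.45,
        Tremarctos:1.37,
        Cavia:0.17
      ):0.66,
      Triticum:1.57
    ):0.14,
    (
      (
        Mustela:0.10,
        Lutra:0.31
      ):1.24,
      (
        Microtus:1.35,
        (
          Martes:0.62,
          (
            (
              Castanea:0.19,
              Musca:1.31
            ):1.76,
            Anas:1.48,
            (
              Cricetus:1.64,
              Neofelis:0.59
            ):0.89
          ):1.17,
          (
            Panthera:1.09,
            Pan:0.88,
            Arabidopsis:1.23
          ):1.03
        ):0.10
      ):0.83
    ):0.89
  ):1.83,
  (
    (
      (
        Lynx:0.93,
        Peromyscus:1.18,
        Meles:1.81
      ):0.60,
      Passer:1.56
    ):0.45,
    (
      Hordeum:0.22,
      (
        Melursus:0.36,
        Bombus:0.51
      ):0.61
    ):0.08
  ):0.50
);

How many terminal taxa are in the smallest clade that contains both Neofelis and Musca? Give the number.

The MRCA of Neofelis and Musca is the node subtending ((Castanea,Musca),Anas,(Cricetus,Neofelis)).
That clade contains 5 terminal taxa: Anas, Castanea, Cricetus, Musca, Neofelis.

5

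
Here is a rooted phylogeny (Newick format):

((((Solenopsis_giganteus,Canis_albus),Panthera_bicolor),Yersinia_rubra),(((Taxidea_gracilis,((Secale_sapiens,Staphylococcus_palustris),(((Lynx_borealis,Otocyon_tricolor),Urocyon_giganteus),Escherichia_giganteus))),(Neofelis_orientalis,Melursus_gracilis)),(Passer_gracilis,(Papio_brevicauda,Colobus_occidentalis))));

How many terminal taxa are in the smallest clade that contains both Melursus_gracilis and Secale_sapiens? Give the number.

The MRCA of Melursus_gracilis and Secale_sapiens is the node subtending ((Taxidea_gracilis,((Secale_sapiens,Staphylococcus_palustris),(((Lynx_borealis,Otocyon_tricolor),Urocyon_giganteus),Escherichia_giganteus))),(Neofelis_orientalis,Melursus_gracilis)).
That clade contains 9 terminal taxa: Escherichia_giganteus, Lynx_borealis, Melursus_gracilis, Neofelis_orientalis, Otocyon_tricolor, Secale_sapiens, Staphylococcus_palustris, Taxidea_gracilis, Urocyon_giganteus.

9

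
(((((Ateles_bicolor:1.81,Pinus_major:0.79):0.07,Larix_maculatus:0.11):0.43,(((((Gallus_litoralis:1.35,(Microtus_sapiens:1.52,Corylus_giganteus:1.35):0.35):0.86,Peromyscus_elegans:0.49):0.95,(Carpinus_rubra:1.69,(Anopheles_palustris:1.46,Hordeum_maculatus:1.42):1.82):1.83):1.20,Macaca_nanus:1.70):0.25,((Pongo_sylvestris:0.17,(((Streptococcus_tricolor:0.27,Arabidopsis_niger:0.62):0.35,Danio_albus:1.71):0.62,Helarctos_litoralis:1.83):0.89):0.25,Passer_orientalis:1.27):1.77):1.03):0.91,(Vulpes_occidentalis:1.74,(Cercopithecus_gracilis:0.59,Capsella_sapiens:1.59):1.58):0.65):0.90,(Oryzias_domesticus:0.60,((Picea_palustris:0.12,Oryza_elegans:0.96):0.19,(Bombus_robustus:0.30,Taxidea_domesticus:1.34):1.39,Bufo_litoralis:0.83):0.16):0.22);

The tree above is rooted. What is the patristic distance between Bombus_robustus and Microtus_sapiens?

10.04

The path runs Bombus_robustus → … → MRCA → … → Microtus_sapiens; the MRCA is the root of the tree.
Branch lengths along that path: 0.30 + 1.39 + 0.16 + 0.22 + 0.90 + 0.91 + 1.03 + 0.25 + 1.20 + 0.95 + 0.86 + 0.35 + 1.52 = 10.04.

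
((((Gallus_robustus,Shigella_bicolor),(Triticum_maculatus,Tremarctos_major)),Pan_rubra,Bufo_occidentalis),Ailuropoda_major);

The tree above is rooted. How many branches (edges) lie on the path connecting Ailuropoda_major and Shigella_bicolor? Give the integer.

5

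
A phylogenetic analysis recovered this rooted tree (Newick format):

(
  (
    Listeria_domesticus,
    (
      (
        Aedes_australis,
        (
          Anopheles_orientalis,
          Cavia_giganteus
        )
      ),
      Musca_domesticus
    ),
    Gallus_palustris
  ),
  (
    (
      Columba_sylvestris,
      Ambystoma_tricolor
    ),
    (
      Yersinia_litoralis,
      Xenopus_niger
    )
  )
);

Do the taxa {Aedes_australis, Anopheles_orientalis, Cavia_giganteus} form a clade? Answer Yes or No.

Yes

The most recent common ancestor of these taxa subtends (Aedes_australis,(Anopheles_orientalis,Cavia_giganteus)).
That clade has exactly 3 tips — every listed taxon and nothing else — so the group is monophyletic.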